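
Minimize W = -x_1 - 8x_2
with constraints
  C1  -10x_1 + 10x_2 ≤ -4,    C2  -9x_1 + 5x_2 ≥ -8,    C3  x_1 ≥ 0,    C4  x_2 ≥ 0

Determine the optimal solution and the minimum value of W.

x_1 = 3/2, x_2 = 11/10, minimum W = -103/10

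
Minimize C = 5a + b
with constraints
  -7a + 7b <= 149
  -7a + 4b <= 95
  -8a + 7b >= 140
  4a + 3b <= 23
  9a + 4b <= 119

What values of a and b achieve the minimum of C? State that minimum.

a = -105/17, b = 220/17, minimum C = -305/17

Extreme points and C = 5a + b:
  (-105/17, 220/17) → C = -305/17
  (-193/37, 541/37) → C = -424/37
  (-259/52, 186/13) → C = -551/52

At the optimal vertex, -7a + 4b = 95 and -8a + 7b = 140.
Solving simultaneously gives a = -105/17, b = 220/17.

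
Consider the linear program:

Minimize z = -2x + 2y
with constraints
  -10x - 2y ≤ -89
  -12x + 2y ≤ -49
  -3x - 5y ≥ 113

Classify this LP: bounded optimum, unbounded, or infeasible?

unbounded

From the feasible point (61/4, -127/4), moving in the direction (2, -10) keeps every constraint satisfied while z decreases without bound.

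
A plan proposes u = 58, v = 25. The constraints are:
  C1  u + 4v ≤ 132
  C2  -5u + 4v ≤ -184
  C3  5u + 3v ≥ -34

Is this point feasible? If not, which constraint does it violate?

not feasible — violates C1

Constraint C1: u + 4v = 158, which is not ≤ 132. All other constraints are satisfied.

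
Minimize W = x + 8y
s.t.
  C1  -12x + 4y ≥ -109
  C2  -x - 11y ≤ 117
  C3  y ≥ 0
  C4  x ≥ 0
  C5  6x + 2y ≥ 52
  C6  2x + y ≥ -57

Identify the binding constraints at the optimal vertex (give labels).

Corner points and W = x + 8y:
  (109/12, 0) → W = 109/12
  (26/3, 0) → W = 26/3
  (0, 26) → W = 208
The feasible region is unbounded (it extends along (0, 1), (1, 3)), but W strictly increases along every unbounded feasible direction, so there is no improving ray and the minimum is attained at a vertex.

The minimum is at (26/3, 0). Substituting into each constraint, equality holds for C3 and C5; the remaining constraints have slack.

C3 and C5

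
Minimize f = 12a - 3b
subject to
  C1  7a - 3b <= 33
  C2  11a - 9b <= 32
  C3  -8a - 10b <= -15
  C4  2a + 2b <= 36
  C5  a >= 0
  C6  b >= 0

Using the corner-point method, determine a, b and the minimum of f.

Feasible corners and f = 12a - 3b:
  (67/10, 139/30) → f = 133/2
  (87/10, 93/10) → f = 153/2
  (32/11, 0) → f = 384/11
  (0, 3/2) → f = -9/2
  (15/8, 0) → f = 45/2
  (0, 18) → f = -54

a = 0, b = 18, minimum f = -54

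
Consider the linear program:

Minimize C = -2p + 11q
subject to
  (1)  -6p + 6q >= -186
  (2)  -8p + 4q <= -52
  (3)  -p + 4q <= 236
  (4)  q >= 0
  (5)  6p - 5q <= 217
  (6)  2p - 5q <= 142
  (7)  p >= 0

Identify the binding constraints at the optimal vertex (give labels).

(1) and (4)

Feasible corners and C = -2p + 11q:
  (31, 0) → C = -62
  (62, 31) → C = 217
  (288/7, 485/7) → C = 4759/7
  (13/2, 0) → C = -13
  (2048/19, 1633/19) → C = 13867/19

The minimum is at (31, 0). Substituting into each constraint, equality holds for (1) and (4); the remaining constraints have slack.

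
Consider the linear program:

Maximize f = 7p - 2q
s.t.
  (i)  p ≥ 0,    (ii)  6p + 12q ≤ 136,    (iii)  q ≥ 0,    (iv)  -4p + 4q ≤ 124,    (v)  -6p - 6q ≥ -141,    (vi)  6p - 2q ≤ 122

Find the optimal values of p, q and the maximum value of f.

Extreme points and f = 7p - 2q:
  (0, 34/3) → f = -68/3
  (0, 0) → f = 0
  (62/3, 1) → f = 428/3
  (61/3, 0) → f = 427/3

p = 62/3, q = 1, maximum f = 428/3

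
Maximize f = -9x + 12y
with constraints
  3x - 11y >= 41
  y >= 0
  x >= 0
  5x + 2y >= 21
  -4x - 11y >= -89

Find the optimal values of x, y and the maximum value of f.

Corner points and f = -9x + 12y:
  (41/3, 0) → f = -123
  (130/7, 103/77) → f = -1662/11
  (89/4, 0) → f = -801/4

The binding constraints are 3x - 11y = 41 and y = 0.
Solving simultaneously gives x = 41/3, y = 0.

x = 41/3, y = 0, maximum f = -123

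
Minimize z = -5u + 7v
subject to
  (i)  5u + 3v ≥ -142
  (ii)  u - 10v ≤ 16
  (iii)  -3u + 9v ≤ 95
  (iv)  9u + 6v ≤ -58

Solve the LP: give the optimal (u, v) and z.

Feasible corners and z = -5u + 7v:
  (-1372/53, -222/53) → z = 5306/53
  (-521/18, 49/54) → z = 4079/27
  (-121/24, -101/48) → z = 503/48
  (-364/33, 227/33) → z = 3409/33

u = -121/24, v = -101/48, minimum z = 503/48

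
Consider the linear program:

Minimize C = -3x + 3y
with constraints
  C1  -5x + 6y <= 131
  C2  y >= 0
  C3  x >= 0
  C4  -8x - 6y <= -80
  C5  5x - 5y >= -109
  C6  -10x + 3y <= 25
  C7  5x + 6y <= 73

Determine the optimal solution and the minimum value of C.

Feasible corners and C = -3x + 3y:
  (10, 0) → C = -30
  (73/5, 0) → C = -219/5
  (7/3, 92/9) → C = 71/3

The binding constraints are y = 0 and 5x + 6y = 73.
Solving simultaneously gives x = 73/5, y = 0.

x = 73/5, y = 0, minimum C = -219/5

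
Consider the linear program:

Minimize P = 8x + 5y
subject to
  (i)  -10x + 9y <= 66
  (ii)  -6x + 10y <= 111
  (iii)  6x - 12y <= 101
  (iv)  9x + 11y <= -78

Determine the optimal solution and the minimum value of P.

Extreme points and P = 8x + 5y:
  (-567/22, -703/33) → P = -10319/33
  (-1428/191, -186/191) → P = -12354/191
  (175/174, -459/58) → P = -5485/174

The binding constraints are -10x + 9y = 66 and 6x - 12y = 101.
Solving simultaneously gives x = -567/22, y = -703/33.

x = -567/22, y = -703/33, minimum P = -10319/33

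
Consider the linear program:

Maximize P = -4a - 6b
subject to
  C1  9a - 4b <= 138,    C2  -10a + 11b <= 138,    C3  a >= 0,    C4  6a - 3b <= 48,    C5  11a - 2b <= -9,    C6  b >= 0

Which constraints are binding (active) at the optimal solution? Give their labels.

C3 and C5

Extreme points and P = -4a - 6b:
  (0, 138/11) → P = -828/11
  (177/101, 1428/101) → P = -9276/101
  (0, 9/2) → P = -27

The maximum is at (0, 9/2). Substituting into each constraint, equality holds for C3 and C5; the remaining constraints have slack.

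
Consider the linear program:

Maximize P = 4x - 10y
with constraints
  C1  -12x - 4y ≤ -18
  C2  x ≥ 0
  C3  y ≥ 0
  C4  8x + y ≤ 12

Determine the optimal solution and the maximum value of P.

Vertices and P = 4x - 10y:
  (0, 9/2) → P = -45
  (3/2, 0) → P = 6
  (0, 12) → P = -120

The binding constraints are -12x - 4y = -18 and y = 0.
Solving simultaneously gives x = 3/2, y = 0.

x = 3/2, y = 0, maximum P = 6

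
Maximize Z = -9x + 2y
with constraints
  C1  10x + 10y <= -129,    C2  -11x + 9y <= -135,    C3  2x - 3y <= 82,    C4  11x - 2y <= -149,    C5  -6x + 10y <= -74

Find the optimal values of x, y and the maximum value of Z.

Extreme points and Z = -9x + 2y:
  (-111/5, -632/15) → Z = 1733/15
  (-1611/77, -284/7) → Z = 8251/77
  (-611/29, -1200/29) → Z = 3099/29

The optimum lies where -11x + 9y = -135 and 2x - 3y = 82.
Solving simultaneously gives x = -111/5, y = -632/15.

x = -111/5, y = -632/15, maximum Z = 1733/15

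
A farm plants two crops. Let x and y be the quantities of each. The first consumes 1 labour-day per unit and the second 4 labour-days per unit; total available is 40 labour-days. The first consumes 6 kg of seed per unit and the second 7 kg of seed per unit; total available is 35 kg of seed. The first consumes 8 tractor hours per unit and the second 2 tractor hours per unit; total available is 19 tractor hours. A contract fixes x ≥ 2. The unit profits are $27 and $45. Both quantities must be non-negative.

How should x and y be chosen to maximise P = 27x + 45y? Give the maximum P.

x = 2, y = 3/2, maximum P = 243/2

Extreme points and P = 27x + 45y:
  (19/8, 0) → P = 513/8
  (2, 0) → P = 54
  (2, 3/2) → P = 243/2

At the optimal vertex, 8x + 2y = 19 and x = 2.
Solving simultaneously gives x = 2, y = 3/2.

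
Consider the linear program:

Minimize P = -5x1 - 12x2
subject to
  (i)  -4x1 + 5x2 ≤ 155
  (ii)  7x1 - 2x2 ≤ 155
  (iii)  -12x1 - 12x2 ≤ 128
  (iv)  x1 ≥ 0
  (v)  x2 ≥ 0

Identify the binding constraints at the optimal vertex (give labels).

Corner points and P = -5x1 - 12x2:
  (1085/27, 1705/27) → P = -25885/27
  (0, 31) → P = -372
  (155/7, 0) → P = -775/7
  (0, 0) → P = 0

The minimum is at (1085/27, 1705/27). Substituting into each constraint, equality holds for (i) and (ii); the remaining constraints have slack.

(i) and (ii)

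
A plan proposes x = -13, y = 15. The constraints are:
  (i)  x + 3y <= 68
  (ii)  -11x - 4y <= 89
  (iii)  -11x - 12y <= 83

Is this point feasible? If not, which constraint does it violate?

(i): 32 ≤ 68 ✓
(ii): 83 ≤ 89 ✓
(iii): -37 ≤ 83 ✓

feasible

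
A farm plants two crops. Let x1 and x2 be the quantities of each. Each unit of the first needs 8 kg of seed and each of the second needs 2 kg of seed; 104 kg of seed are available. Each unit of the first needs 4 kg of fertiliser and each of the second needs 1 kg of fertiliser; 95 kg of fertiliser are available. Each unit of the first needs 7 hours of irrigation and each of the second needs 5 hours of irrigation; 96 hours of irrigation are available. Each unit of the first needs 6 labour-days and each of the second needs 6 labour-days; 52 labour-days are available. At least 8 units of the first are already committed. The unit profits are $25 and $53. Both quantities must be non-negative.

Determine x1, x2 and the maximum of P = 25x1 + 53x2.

Vertices and P = 25x1 + 53x2:
  (26/3, 0) → P = 650/3
  (8, 0) → P = 200
  (8, 2/3) → P = 706/3

x1 = 8, x2 = 2/3, maximum P = 706/3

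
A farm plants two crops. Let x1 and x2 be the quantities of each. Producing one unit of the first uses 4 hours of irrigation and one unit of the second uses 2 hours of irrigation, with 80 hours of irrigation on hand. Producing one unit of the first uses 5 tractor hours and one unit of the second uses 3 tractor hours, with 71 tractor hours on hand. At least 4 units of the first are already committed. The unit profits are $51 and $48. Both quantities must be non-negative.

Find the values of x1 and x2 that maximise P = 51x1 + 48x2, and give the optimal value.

Feasible corners and P = 51x1 + 48x2:
  (71/5, 0) → P = 3621/5
  (4, 0) → P = 204
  (4, 17) → P = 1020

The binding constraints are 5x1 + 3x2 = 71 and x1 = 4.
Solving simultaneously gives x1 = 4, x2 = 17.

x1 = 4, x2 = 17, maximum P = 1020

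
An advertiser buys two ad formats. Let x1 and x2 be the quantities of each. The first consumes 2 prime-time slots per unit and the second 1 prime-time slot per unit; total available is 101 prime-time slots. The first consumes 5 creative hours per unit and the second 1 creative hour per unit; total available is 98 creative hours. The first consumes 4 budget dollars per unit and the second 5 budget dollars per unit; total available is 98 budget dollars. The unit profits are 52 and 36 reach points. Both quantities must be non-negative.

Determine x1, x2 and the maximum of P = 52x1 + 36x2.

x1 = 56/3, x2 = 14/3, maximum P = 3416/3

Extreme points and P = 52x1 + 36x2:
  (0, 0) → P = 0
  (0, 98/5) → P = 3528/5
  (98/5, 0) → P = 5096/5
  (56/3, 14/3) → P = 3416/3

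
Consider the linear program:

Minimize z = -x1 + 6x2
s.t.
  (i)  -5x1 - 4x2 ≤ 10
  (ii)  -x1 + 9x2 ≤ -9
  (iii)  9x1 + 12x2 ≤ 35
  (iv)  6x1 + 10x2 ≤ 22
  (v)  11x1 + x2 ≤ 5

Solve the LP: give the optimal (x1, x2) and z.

x1 = 10/13, x2 = -45/13, minimum z = -280/13

Corner points and z = -x1 + 6x2:
  (-54/49, -55/49) → z = -276/49
  (10/13, -45/13) → z = -280/13
  (27/50, -47/50) → z = -309/50

The binding constraints are -5x1 - 4x2 = 10 and 11x1 + x2 = 5.
Solving simultaneously gives x1 = 10/13, x2 = -45/13.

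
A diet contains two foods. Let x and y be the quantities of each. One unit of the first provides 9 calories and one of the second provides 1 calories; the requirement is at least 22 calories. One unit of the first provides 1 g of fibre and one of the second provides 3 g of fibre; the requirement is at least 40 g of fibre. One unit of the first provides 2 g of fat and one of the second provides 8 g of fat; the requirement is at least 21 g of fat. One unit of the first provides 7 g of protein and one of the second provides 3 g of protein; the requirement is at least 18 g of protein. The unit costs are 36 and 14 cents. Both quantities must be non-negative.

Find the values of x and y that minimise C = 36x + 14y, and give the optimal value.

Vertices and C = 36x + 14y:
  (0, 22) → C = 308
  (40, 0) → C = 1440
  (1, 13) → C = 218
The feasible region is unbounded (it extends along (0, 1), (1, 0)), but C strictly increases along every unbounded feasible direction, so there is no improving ray and the minimum is attained at a vertex.

The binding constraints are 9x + y = 22 and x + 3y = 40.
Solving simultaneously gives x = 1, y = 13.

x = 1, y = 13, minimum C = 218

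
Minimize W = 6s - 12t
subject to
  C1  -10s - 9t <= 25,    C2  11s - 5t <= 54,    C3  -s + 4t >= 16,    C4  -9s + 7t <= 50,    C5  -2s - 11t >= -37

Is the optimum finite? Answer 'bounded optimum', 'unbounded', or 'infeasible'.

Vertices and W = 6s - 12t:
  (-88/29, 94/29) → W = -1656/29
  (-28/19, 69/19) → W = -996/19
  (-291/113, 433/113) → W = -6942/113
The feasible region has finitely many vertices and no improving ray; the minimum is -6942/113 at (-291/113, 433/113).

bounded optimum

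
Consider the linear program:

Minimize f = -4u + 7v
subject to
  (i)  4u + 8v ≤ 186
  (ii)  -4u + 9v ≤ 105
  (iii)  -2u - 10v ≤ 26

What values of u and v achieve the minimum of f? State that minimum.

Corner points and f = -4u + 7v:
  (417/34, 291/17) → f = 1203/17
  (517/6, -119/6) → f = -967/2
  (-642/29, 53/29) → f = 2939/29

The binding constraints are 4u + 8v = 186 and -2u - 10v = 26.
Solving simultaneously gives u = 517/6, v = -119/6.

u = 517/6, v = -119/6, minimum f = -967/2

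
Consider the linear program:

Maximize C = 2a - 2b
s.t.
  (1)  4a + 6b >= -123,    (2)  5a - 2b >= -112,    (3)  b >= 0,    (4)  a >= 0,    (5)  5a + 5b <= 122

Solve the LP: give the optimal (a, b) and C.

Vertices and C = 2a - 2b:
  (0, 0) → C = 0
  (122/5, 0) → C = 244/5
  (0, 122/5) → C = -244/5

The binding constraints are b = 0 and 5a + 5b = 122.
Solving simultaneously gives a = 122/5, b = 0.

a = 122/5, b = 0, maximum C = 244/5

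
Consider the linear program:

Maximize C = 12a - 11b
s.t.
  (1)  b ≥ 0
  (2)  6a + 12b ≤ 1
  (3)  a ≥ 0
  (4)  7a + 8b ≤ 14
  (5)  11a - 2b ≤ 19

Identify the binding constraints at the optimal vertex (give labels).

Feasible corners and C = 12a - 11b:
  (1/6, 0) → C = 2
  (0, 0) → C = 0
  (0, 1/12) → C = -11/12

The maximum is at (1/6, 0). Substituting into each constraint, equality holds for (1) and (2); the remaining constraints have slack.

(1) and (2)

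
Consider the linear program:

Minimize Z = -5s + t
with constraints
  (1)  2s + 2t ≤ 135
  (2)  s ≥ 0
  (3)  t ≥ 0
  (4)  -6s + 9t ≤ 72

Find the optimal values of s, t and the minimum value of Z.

s = 135/2, t = 0, minimum Z = -675/2

Vertices and Z = -5s + t:
  (135/2, 0) → Z = -675/2
  (357/10, 159/5) → Z = -1467/10
  (0, 0) → Z = 0
  (0, 8) → Z = 8

At the optimal vertex, 2s + 2t = 135 and t = 0.
Solving simultaneously gives s = 135/2, t = 0.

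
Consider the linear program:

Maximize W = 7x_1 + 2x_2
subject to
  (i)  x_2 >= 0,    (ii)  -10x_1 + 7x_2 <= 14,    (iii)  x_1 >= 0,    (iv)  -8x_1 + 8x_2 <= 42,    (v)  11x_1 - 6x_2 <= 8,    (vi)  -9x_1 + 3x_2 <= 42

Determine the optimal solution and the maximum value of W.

x_1 = 79/10, x_2 = 263/20, maximum W = 408/5

Corner points and W = 7x_1 + 2x_2:
  (0, 0) → W = 0
  (8/11, 0) → W = 56/11
  (0, 2) → W = 4
  (91/12, 77/6) → W = 315/4
  (79/10, 263/20) → W = 408/5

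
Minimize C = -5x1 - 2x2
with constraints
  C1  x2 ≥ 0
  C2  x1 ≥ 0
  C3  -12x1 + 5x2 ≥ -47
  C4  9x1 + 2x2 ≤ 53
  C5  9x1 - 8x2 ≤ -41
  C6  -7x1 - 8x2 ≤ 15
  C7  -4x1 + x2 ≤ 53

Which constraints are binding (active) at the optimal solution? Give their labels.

C2 and C4

Vertices and C = -5x1 - 2x2:
  (0, 53/2) → C = -53
  (0, 41/8) → C = -41/4
  (19/5, 47/5) → C = -189/5

The minimum is at (0, 53/2). Substituting into each constraint, equality holds for C2 and C4; the remaining constraints have slack.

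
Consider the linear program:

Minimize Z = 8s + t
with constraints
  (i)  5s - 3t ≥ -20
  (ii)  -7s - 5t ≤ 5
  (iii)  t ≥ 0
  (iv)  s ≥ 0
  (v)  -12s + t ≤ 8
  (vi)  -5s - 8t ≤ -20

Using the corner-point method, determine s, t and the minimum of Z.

Feasible corners and Z = 8s + t:
  (0, 20/3) → Z = 20/3
  (4, 0) → Z = 32
  (0, 5/2) → Z = 5/2
The feasible region is unbounded (it extends along (1, 0), (3, 5)), but Z strictly increases along every unbounded feasible direction, so there is no improving ray and the minimum is attained at a vertex.

The binding constraints are s = 0 and -5s - 8t = -20.
Solving simultaneously gives s = 0, t = 5/2.

s = 0, t = 5/2, minimum Z = 5/2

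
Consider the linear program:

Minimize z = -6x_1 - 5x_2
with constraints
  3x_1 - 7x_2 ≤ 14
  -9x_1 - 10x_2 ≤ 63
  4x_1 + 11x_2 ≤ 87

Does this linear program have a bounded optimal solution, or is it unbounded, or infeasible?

bounded optimum

Corner points and z = -6x_1 - 5x_2:
  (-301/93, -105/31) → z = 1127/31
  (763/61, 205/61) → z = -5603/61
  (-1563/59, 1035/59) → z = 4203/59
The feasible region has finitely many vertices and no improving ray; the minimum is -5603/61 at (763/61, 205/61).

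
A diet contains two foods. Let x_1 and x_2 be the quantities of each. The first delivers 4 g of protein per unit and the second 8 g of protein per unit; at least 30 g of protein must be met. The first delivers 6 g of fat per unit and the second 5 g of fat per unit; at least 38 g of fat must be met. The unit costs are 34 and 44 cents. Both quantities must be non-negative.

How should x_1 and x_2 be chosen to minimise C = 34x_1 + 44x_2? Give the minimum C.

Feasible corners and C = 34x_1 + 44x_2:
  (0, 38/5) → C = 1672/5
  (15/2, 0) → C = 255
  (11/2, 1) → C = 231
The feasible region is unbounded (it extends along (0, 1), (1, 0)), but C strictly increases along every unbounded feasible direction, so there is no improving ray and the minimum is attained at a vertex.

x_1 = 11/2, x_2 = 1, minimum C = 231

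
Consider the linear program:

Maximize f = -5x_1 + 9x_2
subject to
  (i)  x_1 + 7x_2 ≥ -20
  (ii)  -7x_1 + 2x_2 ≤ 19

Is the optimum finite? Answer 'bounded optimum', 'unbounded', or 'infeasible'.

unbounded

From the feasible point (-173/51, -121/51), moving in the direction (2, 7) keeps every constraint satisfied while f increases without bound.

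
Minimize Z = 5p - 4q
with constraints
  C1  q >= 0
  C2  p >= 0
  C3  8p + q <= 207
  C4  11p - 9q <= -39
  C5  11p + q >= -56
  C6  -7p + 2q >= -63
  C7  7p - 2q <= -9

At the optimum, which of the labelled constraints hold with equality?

Feasible corners and Z = 5p - 4q:
  (0, 207) → Z = -828
  (0, 9/2) → Z = -18
  (405/23, 1521/23) → Z = -4059/23

The minimum is at (0, 207). Substituting into each constraint, equality holds for C2 and C3; the remaining constraints have slack.

C2 and C3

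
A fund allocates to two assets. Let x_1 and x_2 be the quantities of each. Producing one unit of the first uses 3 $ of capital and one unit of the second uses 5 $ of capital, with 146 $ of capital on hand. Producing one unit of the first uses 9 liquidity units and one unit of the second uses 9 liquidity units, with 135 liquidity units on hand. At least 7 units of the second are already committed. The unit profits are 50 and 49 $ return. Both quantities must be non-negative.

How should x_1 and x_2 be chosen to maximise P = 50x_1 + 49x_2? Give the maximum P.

Feasible corners and P = 50x_1 + 49x_2:
  (0, 15) → P = 735
  (0, 7) → P = 343
  (8, 7) → P = 743

x_1 = 8, x_2 = 7, maximum P = 743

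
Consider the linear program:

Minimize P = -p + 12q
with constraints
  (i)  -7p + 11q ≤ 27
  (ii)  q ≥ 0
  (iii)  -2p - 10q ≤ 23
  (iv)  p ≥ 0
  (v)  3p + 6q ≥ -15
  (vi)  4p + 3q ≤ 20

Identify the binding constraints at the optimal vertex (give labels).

(ii) and (vi)

Extreme points and P = -p + 12q:
  (0, 27/11) → P = 324/11
  (139/65, 248/65) → P = 2837/65
  (0, 0) → P = 0
  (5, 0) → P = -5

The minimum is at (5, 0). Substituting into each constraint, equality holds for (ii) and (vi); the remaining constraints have slack.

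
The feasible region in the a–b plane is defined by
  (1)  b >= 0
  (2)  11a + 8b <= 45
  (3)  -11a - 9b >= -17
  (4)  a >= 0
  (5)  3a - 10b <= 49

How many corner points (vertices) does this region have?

3

Pairwise boundary intersections that survive every other constraint:
  (17/11, 0)
  (0, 0)
  (0, 17/9)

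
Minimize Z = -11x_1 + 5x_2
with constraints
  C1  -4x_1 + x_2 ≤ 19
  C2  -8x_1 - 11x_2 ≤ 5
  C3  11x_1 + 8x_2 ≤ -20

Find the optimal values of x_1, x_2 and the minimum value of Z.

x_1 = -60/19, x_2 = 35/19, minimum Z = 835/19

Extreme points and Z = -11x_1 + 5x_2:
  (-107/26, 33/13) → Z = 1507/26
  (-4, 3) → Z = 59
  (-60/19, 35/19) → Z = 835/19

The optimum lies where -8x_1 - 11x_2 = 5 and 11x_1 + 8x_2 = -20.
Solving simultaneously gives x_1 = -60/19, x_2 = 35/19.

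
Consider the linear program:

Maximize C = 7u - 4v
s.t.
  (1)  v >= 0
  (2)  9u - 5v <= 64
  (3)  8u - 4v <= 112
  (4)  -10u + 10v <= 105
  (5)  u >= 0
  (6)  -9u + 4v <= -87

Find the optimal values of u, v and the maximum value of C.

Feasible corners and C = 7u - 4v:
  (233/8, 317/8) → C = 363/8
  (179/9, 23) → C = 425/9
  (129/5, 363/10) → C = 177/5

u = 179/9, v = 23, maximum C = 425/9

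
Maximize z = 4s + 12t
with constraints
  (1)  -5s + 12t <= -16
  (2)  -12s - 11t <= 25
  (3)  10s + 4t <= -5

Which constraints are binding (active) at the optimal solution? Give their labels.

(1) and (3)

Extreme points and z = 4s + 12t:
  (-124/199, -317/199) → z = -4300/199
  (1/35, -37/28) → z = -551/35
  (45/62, -95/31) → z = -1050/31

The maximum is at (1/35, -37/28). Substituting into each constraint, equality holds for (1) and (3); the remaining constraints have slack.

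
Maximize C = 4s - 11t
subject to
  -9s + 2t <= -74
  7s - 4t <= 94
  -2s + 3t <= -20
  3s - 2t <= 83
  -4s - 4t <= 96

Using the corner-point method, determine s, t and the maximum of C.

Corner points and C = 4s - 11t:
  (54/11, -164/11) → C = 2020/11
  (182/23, -32/23) → C = 1080/23
  (202/13, 48/13) → C = 280/13

s = 54/11, t = -164/11, maximum C = 2020/11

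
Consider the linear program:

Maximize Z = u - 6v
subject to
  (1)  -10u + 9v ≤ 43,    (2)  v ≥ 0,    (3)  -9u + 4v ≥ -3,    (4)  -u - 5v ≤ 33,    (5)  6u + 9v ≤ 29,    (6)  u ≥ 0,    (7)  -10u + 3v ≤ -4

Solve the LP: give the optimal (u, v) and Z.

Corner points and Z = u - 6v:
  (143/105, 81/35) → Z = -263/21
  (7/13, 6/13) → Z = -29/13
  (41/36, 133/54) → Z = -491/36

At the optimal vertex, -9u + 4v = -3 and -10u + 3v = -4.
Solving simultaneously gives u = 7/13, v = 6/13.

u = 7/13, v = 6/13, maximum Z = -29/13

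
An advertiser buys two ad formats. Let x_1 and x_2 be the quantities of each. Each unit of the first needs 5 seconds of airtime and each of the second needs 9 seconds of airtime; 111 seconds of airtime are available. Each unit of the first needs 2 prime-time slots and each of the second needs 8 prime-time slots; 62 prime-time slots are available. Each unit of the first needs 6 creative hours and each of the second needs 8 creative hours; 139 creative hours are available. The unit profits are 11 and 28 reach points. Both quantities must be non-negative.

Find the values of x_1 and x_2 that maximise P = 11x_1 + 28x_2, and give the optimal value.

x_1 = 15, x_2 = 4, maximum P = 277

Corner points and P = 11x_1 + 28x_2:
  (0, 0) → P = 0
  (0, 31/4) → P = 217
  (111/5, 0) → P = 1221/5
  (15, 4) → P = 277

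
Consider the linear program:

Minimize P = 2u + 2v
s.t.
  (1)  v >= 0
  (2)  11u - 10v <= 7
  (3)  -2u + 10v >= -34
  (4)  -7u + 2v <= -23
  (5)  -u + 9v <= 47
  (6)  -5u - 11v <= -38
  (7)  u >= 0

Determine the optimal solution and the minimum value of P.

Feasible corners and P = 2u + 2v:
  (9/2, 17/4) → P = 35/2
  (533/89, 524/89) → P = 2114/89
  (301/61, 352/61) → P = 1306/61

At the optimal vertex, 11u - 10v = 7 and -7u + 2v = -23.
Solving simultaneously gives u = 9/2, v = 17/4.

u = 9/2, v = 17/4, minimum P = 35/2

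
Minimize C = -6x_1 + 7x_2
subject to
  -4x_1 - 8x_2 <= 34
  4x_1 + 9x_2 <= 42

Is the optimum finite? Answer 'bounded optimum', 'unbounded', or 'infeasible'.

unbounded

From the feasible point (-321/2, 76), moving in the direction (8, -4) keeps every constraint satisfied while C decreases without bound.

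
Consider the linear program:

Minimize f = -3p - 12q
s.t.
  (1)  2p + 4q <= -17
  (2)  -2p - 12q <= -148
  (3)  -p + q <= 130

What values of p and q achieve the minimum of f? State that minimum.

Corner points and f = -3p - 12q:
  (-199/4, 165/8) → f = -393/4
  (-179/2, 81/2) → f = -435/2
  (-706/7, 204/7) → f = -330/7

At the optimal vertex, 2p + 4q = -17 and -p + q = 130.
Solving simultaneously gives p = -179/2, q = 81/2.

p = -179/2, q = 81/2, minimum f = -435/2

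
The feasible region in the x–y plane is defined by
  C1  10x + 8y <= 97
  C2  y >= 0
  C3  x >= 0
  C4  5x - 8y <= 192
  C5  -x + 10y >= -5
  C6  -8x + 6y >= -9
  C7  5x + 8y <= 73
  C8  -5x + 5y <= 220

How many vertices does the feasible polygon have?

5

Intersecting each pair of boundary lines and keeping only the points that satisfy every inequality leaves:
  (327/62, 343/62)
  (24/5, 49/8)
  (0, 0)
  (9/8, 0)
  (0, 73/8)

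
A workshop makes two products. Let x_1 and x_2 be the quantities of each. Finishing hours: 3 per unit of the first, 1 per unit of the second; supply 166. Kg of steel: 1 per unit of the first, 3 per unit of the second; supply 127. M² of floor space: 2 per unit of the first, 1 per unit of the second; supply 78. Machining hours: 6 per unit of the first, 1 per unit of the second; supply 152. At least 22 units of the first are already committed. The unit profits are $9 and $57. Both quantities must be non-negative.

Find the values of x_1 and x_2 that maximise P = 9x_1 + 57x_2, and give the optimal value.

x_1 = 22, x_2 = 20, maximum P = 1338

Vertices and P = 9x_1 + 57x_2:
  (76/3, 0) → P = 228
  (22, 0) → P = 198
  (22, 20) → P = 1338

The optimum lies where 6x_1 + x_2 = 152 and x_1 = 22.
Solving simultaneously gives x_1 = 22, x_2 = 20.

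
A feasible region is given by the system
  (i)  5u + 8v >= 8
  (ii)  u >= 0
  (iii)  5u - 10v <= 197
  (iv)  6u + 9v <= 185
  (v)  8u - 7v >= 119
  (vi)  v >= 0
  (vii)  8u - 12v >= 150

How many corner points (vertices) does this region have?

3

Of the 21 pairwise boundary intersections, those satisfying every inequality are:
  (185/6, 0)
  (595/24, 145/36)
  (75/4, 0)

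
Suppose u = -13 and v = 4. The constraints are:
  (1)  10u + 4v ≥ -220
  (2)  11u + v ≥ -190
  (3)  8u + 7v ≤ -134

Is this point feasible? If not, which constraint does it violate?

not feasible — violates (3)

Constraint (3): 8u + 7v = -76, which is not ≤ -134. All other constraints are satisfied.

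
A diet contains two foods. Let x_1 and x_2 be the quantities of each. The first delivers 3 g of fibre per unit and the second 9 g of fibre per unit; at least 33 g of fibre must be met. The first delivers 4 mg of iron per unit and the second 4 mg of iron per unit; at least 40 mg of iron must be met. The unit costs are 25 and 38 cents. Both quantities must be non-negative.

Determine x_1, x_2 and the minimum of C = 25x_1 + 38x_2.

x_1 = 19/2, x_2 = 1/2, minimum C = 513/2

The feasible region is unbounded (it extends along (0, 1), (1, 0)), but C strictly increases along every unbounded feasible direction, so there is no improving ray and the minimum is attained at a vertex.

The optimum lies where 3x_1 + 9x_2 = 33 and 4x_1 + 4x_2 = 40.
Solving simultaneously gives x_1 = 19/2, x_2 = 1/2.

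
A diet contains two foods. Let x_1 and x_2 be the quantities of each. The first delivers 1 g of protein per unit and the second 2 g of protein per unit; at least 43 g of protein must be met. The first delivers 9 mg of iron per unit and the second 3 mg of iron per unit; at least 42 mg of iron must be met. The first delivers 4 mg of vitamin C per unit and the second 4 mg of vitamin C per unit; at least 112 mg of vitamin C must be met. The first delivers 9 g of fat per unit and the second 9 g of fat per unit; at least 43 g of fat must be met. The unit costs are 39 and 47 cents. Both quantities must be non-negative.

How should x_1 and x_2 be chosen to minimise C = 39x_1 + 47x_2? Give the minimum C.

The feasible region is unbounded (it extends along (0, 1), (1, 0)), but C strictly increases along every unbounded feasible direction, so there is no improving ray and the minimum is attained at a vertex.

The binding constraints are x_1 + 2x_2 = 43 and 4x_1 + 4x_2 = 112.
Solving simultaneously gives x_1 = 13, x_2 = 15.

x_1 = 13, x_2 = 15, minimum C = 1212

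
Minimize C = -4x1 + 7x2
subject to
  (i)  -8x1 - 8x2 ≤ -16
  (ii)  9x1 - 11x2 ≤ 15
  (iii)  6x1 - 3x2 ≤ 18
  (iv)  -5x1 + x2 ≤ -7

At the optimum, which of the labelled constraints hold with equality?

(i) and (ii)

Vertices and C = -4x1 + 7x2:
  (37/20, 3/20) → C = -127/20
  (3/2, 1/2) → C = -5/2
  (51/13, 24/13) → C = -36/13
The feasible region is unbounded (it extends along (1, 5), (1, 2)), but C strictly increases along every unbounded feasible direction, so there is no improving ray and the minimum is attained at a vertex.

The minimum is at (37/20, 3/20). Substituting into each constraint, equality holds for (i) and (ii); the remaining constraints have slack.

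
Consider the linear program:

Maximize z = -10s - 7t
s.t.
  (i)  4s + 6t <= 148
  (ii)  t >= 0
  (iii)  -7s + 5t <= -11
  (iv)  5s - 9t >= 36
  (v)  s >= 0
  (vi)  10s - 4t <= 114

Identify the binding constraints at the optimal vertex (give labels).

Vertices and z = -10s - 7t:
  (36/5, 0) → z = -72
  (57/5, 0) → z = -114
  (63/5, 3) → z = -147

The maximum is at (36/5, 0). Substituting into each constraint, equality holds for (ii) and (iv); the remaining constraints have slack.

(ii) and (iv)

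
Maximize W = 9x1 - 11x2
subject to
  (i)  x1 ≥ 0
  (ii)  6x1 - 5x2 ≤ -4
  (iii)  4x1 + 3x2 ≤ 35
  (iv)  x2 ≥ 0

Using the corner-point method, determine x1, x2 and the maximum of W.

x1 = 0, x2 = 4/5, maximum W = -44/5

Feasible corners and W = 9x1 - 11x2:
  (0, 4/5) → W = -44/5
  (0, 35/3) → W = -385/3
  (163/38, 113/19) → W = -1019/38

The binding constraints are x1 = 0 and 6x1 - 5x2 = -4.
Solving simultaneously gives x1 = 0, x2 = 4/5.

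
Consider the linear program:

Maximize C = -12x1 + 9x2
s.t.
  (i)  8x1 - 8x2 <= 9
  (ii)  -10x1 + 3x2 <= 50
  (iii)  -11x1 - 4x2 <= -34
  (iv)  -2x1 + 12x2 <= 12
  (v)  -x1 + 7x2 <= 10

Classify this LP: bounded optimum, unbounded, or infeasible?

infeasible

The boundaries 8x1 - 8x2 = 9 and -10x1 + 3x2 = 50 meet at (-61/8, -35/4), but that point violates -11x1 - 4x2 ≤ -34. Every candidate vertex is excluded by some other constraint, so the feasible region is empty.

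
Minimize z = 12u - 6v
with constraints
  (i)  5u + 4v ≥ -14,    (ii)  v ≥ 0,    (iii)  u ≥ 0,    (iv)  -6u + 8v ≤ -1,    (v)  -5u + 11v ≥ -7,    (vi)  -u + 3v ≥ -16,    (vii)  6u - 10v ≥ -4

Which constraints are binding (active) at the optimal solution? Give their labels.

(ii) and (iv)

Vertices and z = 12u - 6v:
  (1/6, 0) → z = 2
  (7/5, 0) → z = 84/5
  (7/2, 5/2) → z = 27
The feasible region is unbounded (it extends along (5, 3), (11, 5)), but z strictly increases along every unbounded feasible direction, so there is no improving ray and the minimum is attained at a vertex.

The minimum is at (1/6, 0). Substituting into each constraint, equality holds for (ii) and (iv); the remaining constraints have slack.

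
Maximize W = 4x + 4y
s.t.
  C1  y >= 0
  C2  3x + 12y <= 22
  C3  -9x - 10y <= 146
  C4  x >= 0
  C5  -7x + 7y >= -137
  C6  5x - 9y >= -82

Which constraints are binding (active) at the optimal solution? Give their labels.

Corner points and W = 4x + 4y:
  (22/3, 0) → W = 88/3
  (0, 0) → W = 0
  (0, 11/6) → W = 22/3

The maximum is at (22/3, 0). Substituting into each constraint, equality holds for C1 and C2; the remaining constraints have slack.

C1 and C2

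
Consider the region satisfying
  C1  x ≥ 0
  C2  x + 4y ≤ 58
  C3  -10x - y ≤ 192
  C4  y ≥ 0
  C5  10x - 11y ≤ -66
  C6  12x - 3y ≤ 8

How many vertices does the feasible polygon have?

The feasible vertices (each the meet of two boundaries and inside every other half-plane) are:
  (0, 29/2)
  (0, 6)
  (206/51, 688/51)
  (143/51, 436/51)

4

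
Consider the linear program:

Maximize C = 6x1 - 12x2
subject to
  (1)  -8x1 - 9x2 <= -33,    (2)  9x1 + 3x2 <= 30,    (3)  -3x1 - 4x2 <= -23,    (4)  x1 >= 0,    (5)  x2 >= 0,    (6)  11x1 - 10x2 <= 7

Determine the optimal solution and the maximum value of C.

x1 = 17/9, x2 = 13/3, maximum C = -122/3

Extreme points and C = 6x1 - 12x2:
  (17/9, 13/3) → C = -122/3
  (0, 10) → C = -120
  (0, 23/4) → C = -69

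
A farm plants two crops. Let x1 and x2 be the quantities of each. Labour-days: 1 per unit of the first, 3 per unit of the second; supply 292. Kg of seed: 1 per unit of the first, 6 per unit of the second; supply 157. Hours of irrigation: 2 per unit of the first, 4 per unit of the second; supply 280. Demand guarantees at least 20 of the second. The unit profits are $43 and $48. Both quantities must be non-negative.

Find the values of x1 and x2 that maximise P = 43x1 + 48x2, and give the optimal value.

x1 = 37, x2 = 20, maximum P = 2551

Feasible corners and P = 43x1 + 48x2:
  (0, 157/6) → P = 1256
  (0, 20) → P = 960
  (37, 20) → P = 2551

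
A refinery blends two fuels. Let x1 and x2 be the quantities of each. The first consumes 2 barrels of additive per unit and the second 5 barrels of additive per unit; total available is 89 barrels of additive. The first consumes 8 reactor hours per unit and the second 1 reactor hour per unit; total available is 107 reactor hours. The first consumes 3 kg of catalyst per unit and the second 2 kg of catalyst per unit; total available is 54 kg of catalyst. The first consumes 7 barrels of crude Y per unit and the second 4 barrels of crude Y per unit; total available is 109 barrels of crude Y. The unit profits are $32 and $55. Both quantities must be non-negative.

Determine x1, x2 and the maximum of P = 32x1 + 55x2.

Vertices and P = 32x1 + 55x2:
  (0, 0) → P = 0
  (0, 89/5) → P = 979
  (107/8, 0) → P = 428
  (7, 15) → P = 1049
  (319/25, 123/25) → P = 16973/25

At the optimal vertex, 2x1 + 5x2 = 89 and 7x1 + 4x2 = 109.
Solving simultaneously gives x1 = 7, x2 = 15.

x1 = 7, x2 = 15, maximum P = 1049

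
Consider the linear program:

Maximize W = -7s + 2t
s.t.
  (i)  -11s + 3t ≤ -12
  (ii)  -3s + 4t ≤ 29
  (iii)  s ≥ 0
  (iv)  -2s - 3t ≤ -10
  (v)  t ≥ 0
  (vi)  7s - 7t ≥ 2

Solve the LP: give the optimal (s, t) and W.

s = 76/35, t = 66/35, maximum W = -80/7

Feasible corners and W = -7s + 2t:
  (211/7, 209/7) → W = -1059/7
  (5, 0) → W = -35
  (76/35, 66/35) → W = -80/7
The feasible region is unbounded (it extends along (4, 3), (1, 0)), but W strictly decreases along every unbounded feasible direction, so there is no improving ray and the maximum is attained at a vertex.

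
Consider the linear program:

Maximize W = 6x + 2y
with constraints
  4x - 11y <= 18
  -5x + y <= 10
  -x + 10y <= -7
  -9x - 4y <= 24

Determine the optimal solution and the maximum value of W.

x = 103/29, y = -10/29, maximum W = 598/29

At the optimal vertex, 4x - 11y = 18 and -x + 10y = -7.
Solving simultaneously gives x = 103/29, y = -10/29.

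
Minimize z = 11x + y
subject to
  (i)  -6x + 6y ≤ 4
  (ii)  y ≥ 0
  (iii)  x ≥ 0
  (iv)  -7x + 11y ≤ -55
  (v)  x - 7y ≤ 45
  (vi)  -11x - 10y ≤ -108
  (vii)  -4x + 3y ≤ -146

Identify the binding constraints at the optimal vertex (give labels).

(ii) and (vii)

Extreme points and z = 11x + y:
  (45, 0) → z = 495
  (73/2, 0) → z = 803/2
  (1441/23, 802/23) → z = 16653/23
The feasible region is unbounded (it extends along (11, 7), (7, 1)), but z strictly increases along every unbounded feasible direction, so there is no improving ray and the minimum is attained at a vertex.

The minimum is at (73/2, 0). Substituting into each constraint, equality holds for (ii) and (vii); the remaining constraints have slack.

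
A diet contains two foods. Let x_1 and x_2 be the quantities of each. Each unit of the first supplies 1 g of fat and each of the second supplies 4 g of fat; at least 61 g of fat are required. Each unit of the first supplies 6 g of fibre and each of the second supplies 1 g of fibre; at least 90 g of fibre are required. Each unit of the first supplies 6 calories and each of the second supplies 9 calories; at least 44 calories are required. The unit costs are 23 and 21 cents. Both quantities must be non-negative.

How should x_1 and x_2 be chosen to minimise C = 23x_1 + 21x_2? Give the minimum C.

x_1 = 13, x_2 = 12, minimum C = 551

Feasible corners and C = 23x_1 + 21x_2:
  (0, 90) → C = 1890
  (61, 0) → C = 1403
  (13, 12) → C = 551
The feasible region is unbounded (it extends along (0, 1), (1, 0)), but C strictly increases along every unbounded feasible direction, so there is no improving ray and the minimum is attained at a vertex.

The optimum lies where x_1 + 4x_2 = 61 and 6x_1 + x_2 = 90.
Solving simultaneously gives x_1 = 13, x_2 = 12.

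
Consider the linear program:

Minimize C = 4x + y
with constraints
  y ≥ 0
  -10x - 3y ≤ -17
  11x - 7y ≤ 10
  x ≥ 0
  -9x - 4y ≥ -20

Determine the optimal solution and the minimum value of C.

Extreme points and C = 4x + y:
  (149/103, 87/103) → C = 683/103
  (8/13, 47/13) → C = 79/13
  (180/107, 130/107) → C = 850/107

The optimum lies where -10x - 3y = -17 and -9x - 4y = -20.
Solving simultaneously gives x = 8/13, y = 47/13.

x = 8/13, y = 47/13, minimum C = 79/13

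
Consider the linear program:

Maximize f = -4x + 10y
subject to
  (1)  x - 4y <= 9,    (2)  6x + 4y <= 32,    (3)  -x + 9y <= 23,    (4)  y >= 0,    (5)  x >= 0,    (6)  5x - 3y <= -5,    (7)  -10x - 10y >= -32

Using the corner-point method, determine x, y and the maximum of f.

x = 0, y = 23/9, maximum f = 230/9

Corner points and f = -4x + 10y:
  (0, 23/9) → f = 230/9
  (4/7, 55/21) → f = 502/21
  (0, 5/3) → f = 50/3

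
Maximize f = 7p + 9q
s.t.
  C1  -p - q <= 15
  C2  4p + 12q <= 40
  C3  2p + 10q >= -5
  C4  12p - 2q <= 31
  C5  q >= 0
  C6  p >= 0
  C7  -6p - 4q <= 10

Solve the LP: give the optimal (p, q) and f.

p = 113/38, q = 89/38, maximum f = 796/19

Corner points and f = 7p + 9q:
  (113/38, 89/38) → f = 796/19
  (0, 10/3) → f = 30
  (31/12, 0) → f = 217/12
  (0, 0) → f = 0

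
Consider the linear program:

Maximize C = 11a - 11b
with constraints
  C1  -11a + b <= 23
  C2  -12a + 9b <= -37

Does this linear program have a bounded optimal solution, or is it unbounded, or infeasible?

unbounded

From the feasible point (-244/87, -683/87), moving in the direction (-1, -11) keeps every constraint satisfied while C increases without bound.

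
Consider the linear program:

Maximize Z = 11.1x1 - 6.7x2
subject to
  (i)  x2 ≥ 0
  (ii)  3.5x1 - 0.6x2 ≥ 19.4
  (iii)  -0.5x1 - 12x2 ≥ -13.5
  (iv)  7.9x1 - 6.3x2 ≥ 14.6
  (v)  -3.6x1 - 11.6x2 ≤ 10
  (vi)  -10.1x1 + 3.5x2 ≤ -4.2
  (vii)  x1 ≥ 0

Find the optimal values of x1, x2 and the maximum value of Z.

Feasible corners and Z = 11.1x1 - 6.7x2:
  (194/35, 0) → Z = 10767/175
  (27, 0) → Z = 2997/10
  (803/141, 751/846) → Z = 484481/8460

At the optimal vertex, x2 = 0 and -0.5x1 - 12x2 = -13.5.
Solving simultaneously gives x1 = 27, x2 = 0.

x1 = 27, x2 = 0, maximum Z = 299.7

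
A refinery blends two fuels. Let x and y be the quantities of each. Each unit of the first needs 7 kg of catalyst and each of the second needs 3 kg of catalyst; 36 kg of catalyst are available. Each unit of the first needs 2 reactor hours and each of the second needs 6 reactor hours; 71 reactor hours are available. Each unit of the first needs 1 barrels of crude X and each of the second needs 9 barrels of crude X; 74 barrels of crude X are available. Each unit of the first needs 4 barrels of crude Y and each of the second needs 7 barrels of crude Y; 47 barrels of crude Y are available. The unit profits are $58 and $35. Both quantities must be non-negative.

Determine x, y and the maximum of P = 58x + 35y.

At the optimal vertex, 7x + 3y = 36 and 4x + 7y = 47.
Solving simultaneously gives x = 3, y = 5.

x = 3, y = 5, maximum P = 349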